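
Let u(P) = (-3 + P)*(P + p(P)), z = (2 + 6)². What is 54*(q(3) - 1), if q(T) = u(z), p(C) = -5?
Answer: 194292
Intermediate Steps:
z = 64 (z = 8² = 64)
u(P) = (-5 + P)*(-3 + P) (u(P) = (-3 + P)*(P - 5) = (-3 + P)*(-5 + P) = (-5 + P)*(-3 + P))
q(T) = 3599 (q(T) = 15 + 64² - 8*64 = 15 + 4096 - 512 = 3599)
54*(q(3) - 1) = 54*(3599 - 1) = 54*3598 = 194292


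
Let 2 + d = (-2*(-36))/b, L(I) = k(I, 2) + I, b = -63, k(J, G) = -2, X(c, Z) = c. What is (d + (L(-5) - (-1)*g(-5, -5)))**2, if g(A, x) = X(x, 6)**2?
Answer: 10816/49 ≈ 220.73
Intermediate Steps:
g(A, x) = x**2
L(I) = -2 + I
d = -22/7 (d = -2 - 2*(-36)/(-63) = -2 + 72*(-1/63) = -2 - 8/7 = -22/7 ≈ -3.1429)
(d + (L(-5) - (-1)*g(-5, -5)))**2 = (-22/7 + ((-2 - 5) - (-1)*(-5)**2))**2 = (-22/7 + (-7 - (-1)*25))**2 = (-22/7 + (-7 - 1*(-25)))**2 = (-22/7 + (-7 + 25))**2 = (-22/7 + 18)**2 = (104/7)**2 = 10816/49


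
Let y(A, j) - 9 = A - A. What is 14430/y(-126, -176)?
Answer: 4810/3 ≈ 1603.3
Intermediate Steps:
y(A, j) = 9 (y(A, j) = 9 + (A - A) = 9 + 0 = 9)
14430/y(-126, -176) = 14430/9 = 14430*(⅑) = 4810/3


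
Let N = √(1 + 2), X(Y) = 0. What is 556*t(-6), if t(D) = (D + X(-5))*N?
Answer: -3336*√3 ≈ -5778.1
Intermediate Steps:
N = √3 ≈ 1.7320
t(D) = D*√3 (t(D) = (D + 0)*√3 = D*√3)
556*t(-6) = 556*(-6*√3) = -3336*√3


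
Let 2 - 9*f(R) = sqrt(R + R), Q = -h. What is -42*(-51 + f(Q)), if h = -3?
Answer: 6398/3 + 14*sqrt(6)/3 ≈ 2144.1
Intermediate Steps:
Q = 3 (Q = -1*(-3) = 3)
f(R) = 2/9 - sqrt(2)*sqrt(R)/9 (f(R) = 2/9 - sqrt(R + R)/9 = 2/9 - sqrt(2)*sqrt(R)/9)
-42*(-51 + f(Q)) = -42*(-51 + (2/9 - sqrt(2)*sqrt(3)/9)) = -42*(-51 + (2/9 - sqrt(6)/9)) = -42*(-457/9 - sqrt(6)/9) = 6398/3 + 14*sqrt(6)/3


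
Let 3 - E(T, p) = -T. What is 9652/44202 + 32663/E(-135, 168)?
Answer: -80138659/324148 ≈ -247.23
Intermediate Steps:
E(T, p) = 3 + T (E(T, p) = 3 - (-1)*T = 3 + T)
9652/44202 + 32663/E(-135, 168) = 9652/44202 + 32663/(3 - 135) = 9652*(1/44202) + 32663/(-132) = 4826/22101 + 32663*(-1/132) = 4826/22101 - 32663/132 = -80138659/324148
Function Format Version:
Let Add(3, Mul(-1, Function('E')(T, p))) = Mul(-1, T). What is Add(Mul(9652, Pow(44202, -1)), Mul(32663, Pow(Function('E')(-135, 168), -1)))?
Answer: Rational(-80138659, 324148) ≈ -247.23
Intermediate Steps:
Function('E')(T, p) = Add(3, T) (Function('E')(T, p) = Add(3, Mul(-1, Mul(-1, T))) = Add(3, T))
Add(Mul(9652, Pow(44202, -1)), Mul(32663, Pow(Function('E')(-135, 168), -1))) = Add(Mul(9652, Pow(44202, -1)), Mul(32663, Pow(Add(3, -135), -1))) = Add(Mul(9652, Rational(1, 44202)), Mul(32663, Pow(-132, -1))) = Add(Rational(4826, 22101), Mul(32663, Rational(-1, 132))) = Add(Rational(4826, 22101), Rational(-32663, 132)) = Rational(-80138659, 324148)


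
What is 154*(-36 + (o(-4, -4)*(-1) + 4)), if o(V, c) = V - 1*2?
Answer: -4004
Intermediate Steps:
o(V, c) = -2 + V (o(V, c) = V - 2 = -2 + V)
154*(-36 + (o(-4, -4)*(-1) + 4)) = 154*(-36 + ((-2 - 4)*(-1) + 4)) = 154*(-36 + (-6*(-1) + 4)) = 154*(-36 + (6 + 4)) = 154*(-36 + 10) = 154*(-26) = -4004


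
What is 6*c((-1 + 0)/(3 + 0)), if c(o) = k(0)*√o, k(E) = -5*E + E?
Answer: 0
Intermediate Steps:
k(E) = -4*E
c(o) = 0 (c(o) = (-4*0)*√o = 0*√o = 0)
6*c((-1 + 0)/(3 + 0)) = 6*0 = 0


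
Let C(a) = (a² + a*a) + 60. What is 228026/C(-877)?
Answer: 114013/769159 ≈ 0.14823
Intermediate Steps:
C(a) = 60 + 2*a² (C(a) = (a² + a²) + 60 = 2*a² + 60 = 60 + 2*a²)
228026/C(-877) = 228026/(60 + 2*(-877)²) = 228026/(60 + 2*769129) = 228026/(60 + 1538258) = 228026/1538318 = 228026*(1/1538318) = 114013/769159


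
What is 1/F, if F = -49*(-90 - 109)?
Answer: 1/9751 ≈ 0.00010255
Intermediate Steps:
F = 9751 (F = -49*(-199) = 9751)
1/F = 1/9751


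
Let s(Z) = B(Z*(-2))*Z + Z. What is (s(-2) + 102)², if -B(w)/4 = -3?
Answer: 5776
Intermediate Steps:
B(w) = 12 (B(w) = -4*(-3) = 12)
s(Z) = 13*Z (s(Z) = 12*Z + Z = 13*Z)
(s(-2) + 102)² = (13*(-2) + 102)² = (-26 + 102)² = 76² = 5776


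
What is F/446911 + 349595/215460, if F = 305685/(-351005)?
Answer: 2193608041726405/1351951132891212 ≈ 1.6225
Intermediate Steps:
F = -61137/70201 (F = 305685*(-1/351005) = -61137/70201 ≈ -0.87088)
F/446911 + 349595/215460 = -61137/70201/446911 + 349595/215460 = -61137/70201*1/446911 + 349595*(1/215460) = -61137/31373599111 + 69919/43092 = 2193608041726405/1351951132891212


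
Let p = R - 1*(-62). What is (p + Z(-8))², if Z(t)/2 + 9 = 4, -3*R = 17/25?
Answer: 15077689/5625 ≈ 2680.5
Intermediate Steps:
R = -17/75 (R = -17/(3*25) = -⅓*17/25 = -17/75 ≈ -0.22667)
Z(t) = -10 (Z(t) = -18 + 2*4 = -18 + 8 = -10)
p = 4633/75 (p = -17/75 - 1*(-62) = -17/75 + 62 = 4633/75 ≈ 61.773)
(p + Z(-8))² = (4633/75 - 10)² = (3883/75)² = 15077689/5625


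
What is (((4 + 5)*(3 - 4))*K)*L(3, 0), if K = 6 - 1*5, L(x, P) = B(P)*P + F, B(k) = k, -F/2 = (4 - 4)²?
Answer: 0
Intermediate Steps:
F = 0 (F = -2*(4 - 4)² = -2*0² = -2*0 = 0)
L(x, P) = P² (L(x, P) = P*P + 0 = P² + 0 = P²)
K = 1 (K = 6 - 5 = 1)
(((4 + 5)*(3 - 4))*K)*L(3, 0) = (((4 + 5)*(3 - 4))*1)*0² = ((9*(-1))*1)*0 = -9*1*0 = -9*0 = 0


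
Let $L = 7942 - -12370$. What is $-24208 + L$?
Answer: $-3896$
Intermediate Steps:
$L = 20312$ ($L = 7942 + 12370 = 20312$)
$-24208 + L = -24208 + 20312 = -3896$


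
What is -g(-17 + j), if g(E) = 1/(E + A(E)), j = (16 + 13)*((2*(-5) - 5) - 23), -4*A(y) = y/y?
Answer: 4/4477 ≈ 0.00089345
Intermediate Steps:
A(y) = -¼ (A(y) = -y/(4*y) = -¼*1 = -¼)
j = -1102 (j = 29*((-10 - 5) - 23) = 29*(-15 - 23) = 29*(-38) = -1102)
g(E) = 1/(-¼ + E) (g(E) = 1/(E - ¼) = 1/(-¼ + E))
-g(-17 + j) = -4/(-1 + 4*(-17 - 1102)) = -4/(-1 + 4*(-1119)) = -4/(-1 - 4476) = -4/(-4477) = -4*(-1)/4477 = -1*(-4/4477) = 4/4477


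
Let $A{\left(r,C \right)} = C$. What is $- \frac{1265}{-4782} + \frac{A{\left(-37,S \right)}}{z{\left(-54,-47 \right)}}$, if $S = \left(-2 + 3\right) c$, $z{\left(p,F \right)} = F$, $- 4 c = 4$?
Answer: $\frac{64237}{224754} \approx 0.28581$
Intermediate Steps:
$c = -1$ ($c = \left(- \frac{1}{4}\right) 4 = -1$)
$S = -1$ ($S = \left(-2 + 3\right) \left(-1\right) = 1 \left(-1\right) = -1$)
$- \frac{1265}{-4782} + \frac{A{\left(-37,S \right)}}{z{\left(-54,-47 \right)}} = - \frac{1265}{-4782} - \frac{1}{-47} = \left(-1265\right) \left(- \frac{1}{4782}\right) - - \frac{1}{47} = \frac{1265}{4782} + \frac{1}{47} = \frac{64237}{224754}$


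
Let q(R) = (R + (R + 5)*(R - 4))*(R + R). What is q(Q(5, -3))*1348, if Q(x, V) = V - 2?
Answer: 67400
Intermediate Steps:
Q(x, V) = -2 + V
q(R) = 2*R*(R + (-4 + R)*(5 + R)) (q(R) = (R + (5 + R)*(-4 + R))*(2*R) = (R + (-4 + R)*(5 + R))*(2*R) = 2*R*(R + (-4 + R)*(5 + R)))
q(Q(5, -3))*1348 = (2*(-2 - 3)*(-20 + (-2 - 3)² + 2*(-2 - 3)))*1348 = (2*(-5)*(-20 + (-5)² + 2*(-5)))*1348 = (2*(-5)*(-20 + 25 - 10))*1348 = (2*(-5)*(-5))*1348 = 50*1348 = 67400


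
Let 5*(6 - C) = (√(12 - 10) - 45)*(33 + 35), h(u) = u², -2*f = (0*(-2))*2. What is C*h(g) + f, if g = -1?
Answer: 618 - 68*√2/5 ≈ 598.77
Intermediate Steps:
f = 0 (f = -0*(-2)*2/2 = -0*2 = -½*0 = 0)
C = 618 - 68*√2/5 (C = 6 - (√(12 - 10) - 45)*(33 + 35)/5 = 6 - (√2 - 45)*68/5 = 6 - (-45 + √2)*68/5 = 6 - (-3060 + 68*√2)/5 = 6 + (612 - 68*√2/5) = 618 - 68*√2/5 ≈ 598.77)
C*h(g) + f = (618 - 68*√2/5)*(-1)² + 0 = (618 - 68*√2/5)*1 + 0 = (618 - 68*√2/5) + 0 = 618 - 68*√2/5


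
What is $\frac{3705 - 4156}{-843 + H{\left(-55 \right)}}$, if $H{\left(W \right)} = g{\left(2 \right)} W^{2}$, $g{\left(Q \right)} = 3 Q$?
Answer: $- \frac{451}{17307} \approx -0.026059$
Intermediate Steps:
$H{\left(W \right)} = 6 W^{2}$ ($H{\left(W \right)} = 3 \cdot 2 W^{2} = 6 W^{2}$)
$\frac{3705 - 4156}{-843 + H{\left(-55 \right)}} = \frac{3705 - 4156}{-843 + 6 \left(-55\right)^{2}} = - \frac{451}{-843 + 6 \cdot 3025} = - \frac{451}{-843 + 18150} = - \frac{451}{17307}$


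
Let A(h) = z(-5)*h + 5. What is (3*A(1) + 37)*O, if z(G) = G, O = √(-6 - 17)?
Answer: 37*I*√23 ≈ 177.45*I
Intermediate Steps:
O = I*√23 (O = √(-23) = I*√23 ≈ 4.7958*I)
A(h) = 5 - 5*h (A(h) = -5*h + 5 = 5 - 5*h)
(3*A(1) + 37)*O = (3*(5 - 5*1) + 37)*(I*√23) = (3*(5 - 5) + 37)*(I*√23) = (3*0 + 37)*(I*√23) = (0 + 37)*(I*√23) = 37*(I*√23) = 37*I*√23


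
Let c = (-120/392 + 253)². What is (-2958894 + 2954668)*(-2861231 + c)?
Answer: 28383936213782/2401 ≈ 1.1822e+10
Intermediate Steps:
c = 153313924/2401 (c = (-120*1/392 + 253)² = (-15/49 + 253)² = (12382/49)² = 153313924/2401 ≈ 63854.)
(-2958894 + 2954668)*(-2861231 + c) = (-2958894 + 2954668)*(-2861231 + 153313924/2401) = -4226*(-6716501707/2401) = 28383936213782/2401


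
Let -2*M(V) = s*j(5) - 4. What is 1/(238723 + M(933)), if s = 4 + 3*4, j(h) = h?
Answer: 1/238685 ≈ 4.1896e-6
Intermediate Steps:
s = 16 (s = 4 + 12 = 16)
M(V) = -38 (M(V) = -(16*5 - 4)/2 = -(80 - 4)/2 = -½*76 = -38)
1/(238723 + M(933)) = 1/(238723 - 38) = 1/238685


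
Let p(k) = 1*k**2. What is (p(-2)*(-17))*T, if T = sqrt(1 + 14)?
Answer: -68*sqrt(15) ≈ -263.36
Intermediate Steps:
T = sqrt(15) ≈ 3.8730
p(k) = k**2
(p(-2)*(-17))*T = ((-2)**2*(-17))*sqrt(15) = (4*(-17))*sqrt(15) = -68*sqrt(15)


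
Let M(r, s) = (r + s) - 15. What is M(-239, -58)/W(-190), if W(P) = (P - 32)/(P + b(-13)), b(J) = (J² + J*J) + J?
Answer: 7020/37 ≈ 189.73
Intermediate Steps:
b(J) = J + 2*J² (b(J) = (J² + J²) + J = 2*J² + J = J + 2*J²)
M(r, s) = -15 + r + s
W(P) = (-32 + P)/(325 + P) (W(P) = (P - 32)/(P - 13*(1 + 2*(-13))) = (-32 + P)/(P - 13*(1 - 26)) = (-32 + P)/(P - 13*(-25)) = (-32 + P)/(P + 325) = (-32 + P)/(325 + P))
M(-239, -58)/W(-190) = (-15 - 239 - 58)/(((-32 - 190)/(325 - 190))) = -312/(-222/135) = -312/((1/135)*(-222)) = -312/(-74/45) = -312*(-45/74) = 7020/37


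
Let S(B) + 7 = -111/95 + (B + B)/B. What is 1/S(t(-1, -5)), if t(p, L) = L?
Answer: -95/586 ≈ -0.16212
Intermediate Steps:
S(B) = -586/95 (S(B) = -7 + (-111/95 + (B + B)/B) = -7 + (-111*1/95 + (2*B)/B) = -7 + (-111/95 + 2) = -7 + 79/95 = -586/95)
1/S(t(-1, -5)) = 1/(-586/95) = -95/586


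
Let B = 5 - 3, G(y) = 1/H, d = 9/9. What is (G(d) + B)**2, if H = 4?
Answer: 81/16 ≈ 5.0625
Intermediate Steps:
d = 1 (d = 9*(1/9) = 1)
G(y) = 1/4
B = 2
(G(d) + B)**2 = (1/4 + 2)**2 = (9/4)**2 = 81/16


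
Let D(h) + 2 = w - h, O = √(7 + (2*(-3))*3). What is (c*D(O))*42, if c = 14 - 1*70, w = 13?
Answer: -25872 + 2352*I*√11 ≈ -25872.0 + 7800.7*I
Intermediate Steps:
c = -56 (c = 14 - 70 = -56)
O = I*√11 (O = √(7 - 6*3) = √(7 - 18) = √(-11) = I*√11 ≈ 3.3166*I)
D(h) = 11 - h (D(h) = -2 + (13 - h) = 11 - h)
(c*D(O))*42 = -56*(11 - I*√11)*42 = (-616 + 56*I*√11)*42 = -25872 + 2352*I*√11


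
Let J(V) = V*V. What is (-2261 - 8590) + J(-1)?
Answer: -10850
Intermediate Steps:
J(V) = V²
(-2261 - 8590) + J(-1) = (-2261 - 8590) + (-1)² = -10851 + 1 = -10850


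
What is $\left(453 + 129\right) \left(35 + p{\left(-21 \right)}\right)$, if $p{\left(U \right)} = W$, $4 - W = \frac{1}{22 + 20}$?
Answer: $\frac{158789}{7} \approx 22684.0$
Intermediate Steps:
$W = \frac{167}{42}$ ($W = 4 - \frac{1}{22 + 20} = 4 - \frac{1}{42} = \frac{167}{42} \approx 3.9762$)
$p{\left(U \right)} = \frac{167}{42}$
$\left(453 + 129\right) \left(35 + p{\left(-21 \right)}\right) = \left(453 + 129\right) \left(35 + \frac{167}{42}\right) = 582 \cdot \frac{1637}{42} = \frac{158789}{7}$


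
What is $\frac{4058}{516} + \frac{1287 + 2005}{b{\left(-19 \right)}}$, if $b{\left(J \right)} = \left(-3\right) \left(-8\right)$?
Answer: $\frac{18709}{129} \approx 145.03$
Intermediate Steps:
$b{\left(J \right)} = 24$
$\frac{4058}{516} + \frac{1287 + 2005}{b{\left(-19 \right)}} = \frac{4058}{516} + \frac{1287 + 2005}{24} = 4058 \cdot \frac{1}{516} + 3292 \cdot \frac{1}{24} = \frac{2029}{258} + \frac{823}{6} = \frac{18709}{129}$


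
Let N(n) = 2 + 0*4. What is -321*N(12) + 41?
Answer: -601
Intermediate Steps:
N(n) = 2 (N(n) = 2 + 0 = 2)
-321*N(12) + 41 = -321*2 + 41 = -642 + 41 = -601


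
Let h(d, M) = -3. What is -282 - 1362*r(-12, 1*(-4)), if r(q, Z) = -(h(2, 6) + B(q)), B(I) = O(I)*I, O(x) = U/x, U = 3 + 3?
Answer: 3804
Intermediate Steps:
U = 6
O(x) = 6/x
B(I) = 6 (B(I) = (6/I)*I = 6)
r(q, Z) = -3 (r(q, Z) = -(-3 + 6) = -1*3 = -3)
-282 - 1362*r(-12, 1*(-4)) = -282 - 1362*(-3) = -282 + 4086 = 3804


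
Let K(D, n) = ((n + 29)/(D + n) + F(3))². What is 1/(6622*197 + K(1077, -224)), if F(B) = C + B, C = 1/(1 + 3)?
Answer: 11641744/15187157142777 ≈ 7.6655e-7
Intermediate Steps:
C = ¼ (C = 1/4 = ¼ ≈ 0.25000)
F(B) = ¼ + B
K(D, n) = (13/4 + (29 + n)/(D + n))² (K(D, n) = ((n + 29)/(D + n) + (¼ + 3))² = ((29 + n)/(D + n) + 13/4)² = (13/4 + (29 + n)/(D + n))²)
1/(6622*197 + K(1077, -224)) = 1/(6622*197 + (116 + 13*1077 + 17*(-224))²/(16*(1077 - 224)²)) = 1/(1304534 + (1/16)*(116 + 14001 - 3808)²/853²) = 1/(1304534 + (1/16)*(1/727609)*10309²) = 1/(1304534 + (1/16)*(1/727609)*106275481) = 1/(1304534 + 106275481/11641744) = 1/(15187157142777/11641744) = 11641744/15187157142777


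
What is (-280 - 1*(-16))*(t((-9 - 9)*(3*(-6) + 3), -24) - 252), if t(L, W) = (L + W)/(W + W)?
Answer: 67881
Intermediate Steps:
t(L, W) = (L + W)/(2*W) (t(L, W) = (L + W)/((2*W)) = (L + W)*(1/(2*W)) = (L + W)/(2*W))
(-280 - 1*(-16))*(t((-9 - 9)*(3*(-6) + 3), -24) - 252) = (-280 - 1*(-16))*((½)*((-9 - 9)*(3*(-6) + 3) - 24)/(-24) - 252) = (-280 + 16)*((½)*(-1/24)*(-18*(-18 + 3) - 24) - 252) = -264*((½)*(-1/24)*(-18*(-15) - 24) - 252) = -264*((½)*(-1/24)*(270 - 24) - 252) = -264*((½)*(-1/24)*246 - 252) = -264*(-41/8 - 252) = -264*(-2057/8) = 67881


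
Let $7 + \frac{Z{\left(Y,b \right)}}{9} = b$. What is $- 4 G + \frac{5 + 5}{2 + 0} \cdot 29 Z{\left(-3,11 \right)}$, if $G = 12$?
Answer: $5172$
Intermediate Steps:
$Z{\left(Y,b \right)} = -63 + 9 b$
$- 4 G + \frac{5 + 5}{2 + 0} \cdot 29 Z{\left(-3,11 \right)} = \left(-4\right) 12 + \frac{5 + 5}{2 + 0} \cdot 29 \left(-63 + 9 \cdot 11\right) = -48 + \frac{10}{2} \cdot 29 \left(-63 + 99\right) = -48 + 10 \cdot \frac{1}{2} \cdot 29 \cdot 36 = -48 + 5 \cdot 29 \cdot 36 = -48 + 145 \cdot 36 = -48 + 5220 = 5172$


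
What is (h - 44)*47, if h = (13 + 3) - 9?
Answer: -1739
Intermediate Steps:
h = 7 (h = 16 - 9 = 7)
(h - 44)*47 = (7 - 44)*47 = -37*47 = -1739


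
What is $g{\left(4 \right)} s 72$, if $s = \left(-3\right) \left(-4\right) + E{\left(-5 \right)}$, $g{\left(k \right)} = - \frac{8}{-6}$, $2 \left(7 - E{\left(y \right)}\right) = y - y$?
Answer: $1824$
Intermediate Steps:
$E{\left(y \right)} = 7$ ($E{\left(y \right)} = 7 - \frac{y - y}{2} = 7 - 0 = 7 + 0 = 7$)
$g{\left(k \right)} = \frac{4}{3}$ ($g{\left(k \right)} = \left(-8\right) \left(- \frac{1}{6}\right) = \frac{4}{3}$)
$s = 19$ ($s = \left(-3\right) \left(-4\right) + 7 = 12 + 7 = 19$)
$g{\left(4 \right)} s 72 = \frac{4}{3} \cdot 19 \cdot 72 = \frac{76}{3} \cdot 72 = 1824$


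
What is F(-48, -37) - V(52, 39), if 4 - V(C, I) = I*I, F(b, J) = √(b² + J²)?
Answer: 1517 + √3673 ≈ 1577.6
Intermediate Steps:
F(b, J) = √(J² + b²)
V(C, I) = 4 - I² (V(C, I) = 4 - I*I = 4 - I²)
F(-48, -37) - V(52, 39) = √((-37)² + (-48)²) - (4 - 1*39²) = √(1369 + 2304) - (4 - 1*1521) = √3673 - (4 - 1521) = √3673 - 1*(-1517) = √3673 + 1517 = 1517 + √3673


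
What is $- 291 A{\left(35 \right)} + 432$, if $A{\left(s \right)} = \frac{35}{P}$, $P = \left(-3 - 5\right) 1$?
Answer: $\frac{13641}{8} \approx 1705.1$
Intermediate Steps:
$P = -8$ ($P = \left(-8\right) 1 = -8$)
$A{\left(s \right)} = - \frac{35}{8}$ ($A{\left(s \right)} = \frac{35}{-8} = 35 \left(- \frac{1}{8}\right) = - \frac{35}{8}$)
$- 291 A{\left(35 \right)} + 432 = \left(-291\right) \left(- \frac{35}{8}\right) + 432 = \frac{10185}{8} + 432 = \frac{13641}{8}$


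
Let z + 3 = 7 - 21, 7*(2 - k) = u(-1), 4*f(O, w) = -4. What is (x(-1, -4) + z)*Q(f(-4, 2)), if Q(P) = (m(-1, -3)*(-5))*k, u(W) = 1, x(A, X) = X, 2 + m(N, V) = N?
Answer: -585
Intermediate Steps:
m(N, V) = -2 + N
f(O, w) = -1 (f(O, w) = (1/4)*(-4) = -1)
k = 13/7 (k = 2 - 1/7*1 = 2 - 1/7 = 13/7 ≈ 1.8571)
z = -17 (z = -3 + (7 - 21) = -3 - 14 = -17)
Q(P) = 195/7 (Q(P) = ((-2 - 1)*(-5))*(13/7) = -3*(-5)*(13/7) = 15*(13/7) = 195/7)
(x(-1, -4) + z)*Q(f(-4, 2)) = (-4 - 17)*(195/7) = -21*195/7 = -585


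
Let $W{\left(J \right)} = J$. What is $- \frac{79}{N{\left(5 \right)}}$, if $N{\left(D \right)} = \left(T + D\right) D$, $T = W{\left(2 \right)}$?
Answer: $- \frac{79}{35} \approx -2.2571$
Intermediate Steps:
$T = 2$
$N{\left(D \right)} = D \left(2 + D\right)$ ($N{\left(D \right)} = \left(2 + D\right) D = D \left(2 + D\right)$)
$- \frac{79}{N{\left(5 \right)}} = - \frac{79}{5 \left(2 + 5\right)} = - \frac{79}{5 \cdot 7} = - \frac{79}{35}$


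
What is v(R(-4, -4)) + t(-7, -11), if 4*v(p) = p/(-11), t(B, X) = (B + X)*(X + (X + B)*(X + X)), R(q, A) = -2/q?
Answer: -609841/88 ≈ -6930.0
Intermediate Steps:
t(B, X) = (B + X)*(X + 2*X*(B + X)) (t(B, X) = (B + X)*(X + (B + X)*(2*X)) = (B + X)*(X + 2*X*(B + X)))
v(p) = -p/44 (v(p) = (p/(-11))/4 = (p*(-1/11))/4 = (-p/11)/4 = -p/44)
v(R(-4, -4)) + t(-7, -11) = -(-1)/(22*(-4)) - 11*(-7 - 11 + 2*(-7)² + 2*(-11)² + 4*(-7)*(-11)) = -(-1)*(-1)/(22*4) - 11*(-7 - 11 + 2*49 + 2*121 + 308) = -1/44*½ - 11*(-7 - 11 + 98 + 242 + 308) = -1/88 - 11*630 = -1/88 - 6930 = -609841/88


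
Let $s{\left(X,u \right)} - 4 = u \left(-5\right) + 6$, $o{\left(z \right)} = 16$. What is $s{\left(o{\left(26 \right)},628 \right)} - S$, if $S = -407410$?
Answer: $404280$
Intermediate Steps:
$s{\left(X,u \right)} = 10 - 5 u$ ($s{\left(X,u \right)} = 4 + \left(u \left(-5\right) + 6\right) = 4 - \left(-6 + 5 u\right) = 10 - 5 u$)
$s{\left(o{\left(26 \right)},628 \right)} - S = \left(10 - 3140\right) - -407410 = \left(10 - 3140\right) + 407410 = -3130 + 407410 = 404280$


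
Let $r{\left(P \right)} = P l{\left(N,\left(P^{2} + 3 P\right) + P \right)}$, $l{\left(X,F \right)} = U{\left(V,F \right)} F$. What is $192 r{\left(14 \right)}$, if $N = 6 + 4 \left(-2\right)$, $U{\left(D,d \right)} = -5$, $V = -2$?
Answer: $-3386880$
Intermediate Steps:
$N = -2$ ($N = 6 - 8 = -2$)
$l{\left(X,F \right)} = - 5 F$
$r{\left(P \right)} = P \left(- 20 P - 5 P^{2}\right)$ ($r{\left(P \right)} = P \left(- 5 \left(\left(P^{2} + 3 P\right) + P\right)\right) = P \left(- 5 \left(P^{2} + 4 P\right)\right) = P \left(- 20 P - 5 P^{2}\right)$)
$192 r{\left(14 \right)} = 192 \cdot 5 \cdot 14^{2} \left(-4 - 14\right) = 192 \cdot 5 \cdot 196 \left(-4 - 14\right) = 192 \cdot 5 \cdot 196 \left(-18\right) = 192 \left(-17640\right) = -3386880$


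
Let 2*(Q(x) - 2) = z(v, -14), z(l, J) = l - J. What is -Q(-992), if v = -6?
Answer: -6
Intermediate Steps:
Q(x) = 6 (Q(x) = 2 + (-6 - 1*(-14))/2 = 2 + (-6 + 14)/2 = 2 + (1/2)*8 = 2 + 4 = 6)
-Q(-992) = -1*6 = -6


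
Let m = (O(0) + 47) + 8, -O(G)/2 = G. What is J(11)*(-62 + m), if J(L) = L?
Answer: -77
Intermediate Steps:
O(G) = -2*G
m = 55 (m = (-2*0 + 47) + 8 = (0 + 47) + 8 = 47 + 8 = 55)
J(11)*(-62 + m) = 11*(-62 + 55) = 11*(-7) = -77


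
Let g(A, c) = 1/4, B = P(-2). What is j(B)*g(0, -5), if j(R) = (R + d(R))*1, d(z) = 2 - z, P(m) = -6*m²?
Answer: ½ ≈ 0.50000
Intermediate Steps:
B = -24 (B = -6*(-2)² = -6*4 = -24)
j(R) = 2 (j(R) = (R + (2 - R))*1 = 2*1 = 2)
g(A, c) = ¼
j(B)*g(0, -5) = 2*(¼) = ½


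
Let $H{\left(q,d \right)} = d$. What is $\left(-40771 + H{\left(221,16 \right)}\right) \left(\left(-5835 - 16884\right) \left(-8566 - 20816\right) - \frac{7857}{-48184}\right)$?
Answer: $- \frac{68992314209952705}{2536} \approx -2.7205 \cdot 10^{13}$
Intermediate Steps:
$\left(-40771 + H{\left(221,16 \right)}\right) \left(\left(-5835 - 16884\right) \left(-8566 - 20816\right) - \frac{7857}{-48184}\right) = \left(-40771 + 16\right) \left(\left(-5835 - 16884\right) \left(-8566 - 20816\right) - \frac{7857}{-48184}\right) = - 40755 \left(\left(-22719\right) \left(-29382\right) - - \frac{7857}{48184}\right) = - 40755 \left(667529658 + \frac{7857}{48184}\right) = \left(-40755\right) \frac{32164249048929}{48184} = - \frac{68992314209952705}{2536}$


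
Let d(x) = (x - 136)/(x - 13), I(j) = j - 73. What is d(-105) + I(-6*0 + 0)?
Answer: -8373/118 ≈ -70.958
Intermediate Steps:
I(j) = -73 + j
d(x) = (-136 + x)/(-13 + x)
d(-105) + I(-6*0 + 0) = (-136 - 105)/(-13 - 105) + (-73 + (-6*0 + 0)) = -241/(-118) + (-73 + (0 + 0)) = -1/118*(-241) + (-73 + 0) = 241/118 - 73 = -8373/118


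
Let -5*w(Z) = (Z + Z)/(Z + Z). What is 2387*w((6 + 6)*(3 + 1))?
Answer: -2387/5 ≈ -477.40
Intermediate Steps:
w(Z) = -⅕ (w(Z) = -(Z + Z)/(5*(Z + Z)) = -2*Z/(5*(2*Z)) = -2*Z*1/(2*Z)/5 = -⅕*1 = -⅕)
2387*w((6 + 6)*(3 + 1)) = 2387*(-⅕) = -2387/5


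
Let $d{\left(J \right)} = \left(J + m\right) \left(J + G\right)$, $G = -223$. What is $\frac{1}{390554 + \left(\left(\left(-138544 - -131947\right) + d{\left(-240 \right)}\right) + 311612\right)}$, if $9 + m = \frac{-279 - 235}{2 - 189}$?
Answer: $\frac{187}{151392090} \approx 1.2352 \cdot 10^{-6}$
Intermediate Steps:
$m = - \frac{1169}{187}$ ($m = -9 + \frac{-279 - 235}{2 - 189} = -9 - \frac{514}{-187} = -9 - - \frac{514}{187} = -9 + \frac{514}{187} = - \frac{1169}{187} \approx -6.2513$)
$d{\left(J \right)} = \left(-223 + J\right) \left(- \frac{1169}{187} + J\right)$ ($d{\left(J \right)} = \left(J - \frac{1169}{187}\right) \left(J - 223\right) = \left(- \frac{1169}{187} + J\right) \left(-223 + J\right) = \left(-223 + J\right) \left(- \frac{1169}{187} + J\right)$)
$\frac{1}{390554 + \left(\left(\left(-138544 - -131947\right) + d{\left(-240 \right)}\right) + 311612\right)} = \frac{1}{390554 + \left(\left(\left(-138544 - -131947\right) + \left(\frac{260687}{187} + \left(-240\right)^{2} - - \frac{10288800}{187}\right)\right) + 311612\right)} = \frac{1}{390554 + \left(\left(\left(-138544 + 131947\right) + \left(\frac{260687}{187} + 57600 + \frac{10288800}{187}\right)\right) + 311612\right)} = \frac{1}{390554 + \left(\left(-6597 + \frac{21320687}{187}\right) + 311612\right)} = \frac{1}{390554 + \left(\frac{20087048}{187} + 311612\right)} = \frac{1}{390554 + \frac{78358492}{187}} = \frac{1}{\frac{151392090}{187}} = \frac{187}{151392090}$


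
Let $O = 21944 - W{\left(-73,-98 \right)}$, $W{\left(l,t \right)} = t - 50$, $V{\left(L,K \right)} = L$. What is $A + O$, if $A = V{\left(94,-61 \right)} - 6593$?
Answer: $15593$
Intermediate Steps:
$W{\left(l,t \right)} = -50 + t$ ($W{\left(l,t \right)} = t - 50 = -50 + t$)
$A = -6499$ ($A = 94 - 6593 = -6499$)
$O = 22092$ ($O = 21944 - \left(-50 - 98\right) = 21944 - -148 = 21944 + 148 = 22092$)
$A + O = -6499 + 22092 = 15593$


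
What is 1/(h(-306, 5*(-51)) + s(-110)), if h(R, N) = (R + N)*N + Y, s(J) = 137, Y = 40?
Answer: 1/143232 ≈ 6.9817e-6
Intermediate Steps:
h(R, N) = 40 + N*(N + R) (h(R, N) = (R + N)*N + 40 = (N + R)*N + 40 = N*(N + R) + 40 = 40 + N*(N + R))
1/(h(-306, 5*(-51)) + s(-110)) = 1/((40 + (5*(-51))² + (5*(-51))*(-306)) + 137) = 1/((40 + (-255)² - 255*(-306)) + 137) = 1/((40 + 65025 + 78030) + 137) = 1/(143095 + 137) = 1/143232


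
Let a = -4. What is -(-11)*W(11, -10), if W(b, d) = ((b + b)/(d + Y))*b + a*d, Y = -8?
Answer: 2629/9 ≈ 292.11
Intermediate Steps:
W(b, d) = -4*d + 2*b²/(-8 + d) (W(b, d) = ((b + b)/(d - 8))*b - 4*d = ((2*b)/(-8 + d))*b - 4*d = (2*b/(-8 + d))*b - 4*d = 2*b²/(-8 + d) - 4*d = -4*d + 2*b²/(-8 + d))
-(-11)*W(11, -10) = -(-11)*2*(11² - 2*(-10)² + 16*(-10))/(-8 - 10) = -(-11)*2*(121 - 2*100 - 160)/(-18) = -(-11)*2*(-1/18)*(121 - 200 - 160) = -(-11)*2*(-1/18)*(-239) = -(-11)*239/9 = -1*(-2629/9) = 2629/9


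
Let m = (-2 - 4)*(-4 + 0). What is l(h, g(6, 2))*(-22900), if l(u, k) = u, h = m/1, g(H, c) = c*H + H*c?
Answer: -549600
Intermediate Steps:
m = 24 (m = -6*(-4) = 24)
g(H, c) = 2*H*c (g(H, c) = H*c + H*c = 2*H*c)
h = 24 (h = 24/1 = 24*1 = 24)
l(h, g(6, 2))*(-22900) = 24*(-22900) = -549600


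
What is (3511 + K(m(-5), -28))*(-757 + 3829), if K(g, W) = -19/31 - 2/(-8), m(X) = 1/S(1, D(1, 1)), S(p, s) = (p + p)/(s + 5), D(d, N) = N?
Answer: 334324992/31 ≈ 1.0785e+7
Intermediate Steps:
S(p, s) = 2*p/(5 + s) (S(p, s) = (2*p)/(5 + s) = 2*p/(5 + s))
m(X) = 3 (m(X) = 1/(2*1/(5 + 1)) = 1/(2*1/6) = 1/(2*1*(1/6)) = 1/(1/3) = 3)
K(g, W) = -45/124 (K(g, W) = -19*1/31 - 2*(-1/8) = -19/31 + 1/4 = -45/124)
(3511 + K(m(-5), -28))*(-757 + 3829) = (3511 - 45/124)*(-757 + 3829) = (435319/124)*3072 = 334324992/31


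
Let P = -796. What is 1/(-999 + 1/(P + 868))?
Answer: -72/71927 ≈ -0.0010010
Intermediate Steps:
1/(-999 + 1/(P + 868)) = 1/(-999 + 1/(-796 + 868)) = 1/(-999 + 1/72) = 1/(-71927/72) = -72/71927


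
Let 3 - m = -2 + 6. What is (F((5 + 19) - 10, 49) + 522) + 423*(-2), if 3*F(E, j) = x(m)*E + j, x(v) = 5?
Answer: -853/3 ≈ -284.33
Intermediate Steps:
m = -1 (m = 3 - (-2 + 6) = 3 - 1*4 = 3 - 4 = -1)
F(E, j) = j/3 + 5*E/3 (F(E, j) = (5*E + j)/3 = (j + 5*E)/3 = j/3 + 5*E/3)
(F((5 + 19) - 10, 49) + 522) + 423*(-2) = (((⅓)*49 + 5*((5 + 19) - 10)/3) + 522) + 423*(-2) = ((49/3 + 5*(24 - 10)/3) + 522) - 846 = ((49/3 + (5/3)*14) + 522) - 846 = ((49/3 + 70/3) + 522) - 846 = (119/3 + 522) - 846 = 1685/3 - 846 = -853/3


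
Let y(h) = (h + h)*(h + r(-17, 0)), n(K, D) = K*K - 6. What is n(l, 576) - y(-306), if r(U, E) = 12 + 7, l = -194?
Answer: -138014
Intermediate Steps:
r(U, E) = 19
n(K, D) = -6 + K**2 (n(K, D) = K**2 - 6 = -6 + K**2)
y(h) = 2*h*(19 + h) (y(h) = (h + h)*(h + 19) = (2*h)*(19 + h) = 2*h*(19 + h))
n(l, 576) - y(-306) = (-6 + (-194)**2) - 2*(-306)*(19 - 306) = (-6 + 37636) - 2*(-306)*(-287) = 37630 - 1*175644 = 37630 - 175644 = -138014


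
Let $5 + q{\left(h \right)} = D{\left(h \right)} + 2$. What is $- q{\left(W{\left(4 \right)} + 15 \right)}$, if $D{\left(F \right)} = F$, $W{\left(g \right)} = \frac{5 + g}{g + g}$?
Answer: $- \frac{105}{8} \approx -13.125$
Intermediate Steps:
$W{\left(g \right)} = \frac{5 + g}{2 g}$
$q{\left(h \right)} = -3 + h$ ($q{\left(h \right)} = -5 + \left(h + 2\right) = -5 + \left(2 + h\right) = -3 + h$)
$- q{\left(W{\left(4 \right)} + 15 \right)} = - (-3 + \left(\frac{5 + 4}{2 \cdot 4} + 15\right)) = - (-3 + \left(\frac{1}{2} \cdot \frac{1}{4} \cdot 9 + 15\right)) = - (-3 + \left(\frac{9}{8} + 15\right)) = - (-3 + \frac{129}{8}) = \left(-1\right) \frac{105}{8} = - \frac{105}{8}$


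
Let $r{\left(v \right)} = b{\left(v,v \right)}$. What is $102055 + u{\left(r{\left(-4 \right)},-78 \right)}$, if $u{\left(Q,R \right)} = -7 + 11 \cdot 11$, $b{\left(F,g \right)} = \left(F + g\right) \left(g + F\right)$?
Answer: $102169$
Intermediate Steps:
$b{\left(F,g \right)} = \left(F + g\right)^{2}$ ($b{\left(F,g \right)} = \left(F + g\right) \left(F + g\right) = \left(F + g\right)^{2}$)
$r{\left(v \right)} = 4 v^{2}$ ($r{\left(v \right)} = \left(v + v\right)^{2} = \left(2 v\right)^{2} = 4 v^{2}$)
$u{\left(Q,R \right)} = 114$ ($u{\left(Q,R \right)} = -7 + 121 = 114$)
$102055 + u{\left(r{\left(-4 \right)},-78 \right)} = 102055 + 114 = 102169$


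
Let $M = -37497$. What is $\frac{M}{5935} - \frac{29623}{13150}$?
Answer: $- \frac{133779611}{15609050} \approx -8.5706$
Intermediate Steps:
$\frac{M}{5935} - \frac{29623}{13150} = - \frac{37497}{5935} - \frac{29623}{13150} = - \frac{133779611}{15609050}$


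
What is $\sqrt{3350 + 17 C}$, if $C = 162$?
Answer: $2 \sqrt{1526} \approx 78.128$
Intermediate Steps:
$\sqrt{3350 + 17 C} = \sqrt{3350 + 17 \cdot 162} = \sqrt{3350 + 2754} = \sqrt{6104} = 2 \sqrt{1526}$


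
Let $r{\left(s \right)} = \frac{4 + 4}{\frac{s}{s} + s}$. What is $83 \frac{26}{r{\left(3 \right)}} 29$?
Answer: $31291$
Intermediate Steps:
$r{\left(s \right)} = \frac{8}{1 + s}$
$83 \frac{26}{r{\left(3 \right)}} 29 = 83 \frac{26}{8 \frac{1}{1 + 3}} \cdot 29 = 83 \frac{26}{8 \cdot \frac{1}{4}} \cdot 29 = 83 \cdot \frac{26}{2} \cdot 29 = 83 \cdot 26 \cdot \frac{1}{2} \cdot 29 = 83 \cdot 13 \cdot 29 = 1079 \cdot 29 = 31291$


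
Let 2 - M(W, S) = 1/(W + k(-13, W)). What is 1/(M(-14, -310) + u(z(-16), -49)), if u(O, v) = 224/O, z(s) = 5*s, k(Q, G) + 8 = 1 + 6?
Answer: -15/11 ≈ -1.3636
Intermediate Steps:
k(Q, G) = -1 (k(Q, G) = -8 + (1 + 6) = -8 + 7 = -1)
M(W, S) = 2 - 1/(-1 + W) (M(W, S) = 2 - 1/(W - 1) = 2 - 1/(-1 + W))
1/(M(-14, -310) + u(z(-16), -49)) = 1/((-3 + 2*(-14))/(-1 - 14) + 224/((5*(-16)))) = 1/((-3 - 28)/(-15) + 224/(-80)) = 1/(-1/15*(-31) + 224*(-1/80)) = 1/(31/15 - 14/5) = 1/(-11/15) = -15/11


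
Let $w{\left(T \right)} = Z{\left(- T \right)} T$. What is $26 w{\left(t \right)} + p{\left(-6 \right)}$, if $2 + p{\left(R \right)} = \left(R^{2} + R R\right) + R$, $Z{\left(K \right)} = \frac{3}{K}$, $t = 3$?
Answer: $-14$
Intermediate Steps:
$p{\left(R \right)} = -2 + R + 2 R^{2}$ ($p{\left(R \right)} = -2 + \left(\left(R^{2} + R R\right) + R\right) = -2 + \left(\left(R^{2} + R^{2}\right) + R\right) = -2 + \left(2 R^{2} + R\right) = -2 + \left(R + 2 R^{2}\right) = -2 + R + 2 R^{2}$)
$w{\left(T \right)} = -3$ ($w{\left(T \right)} = \frac{3}{\left(-1\right) T} T = 3 \left(- \frac{1}{T}\right) T = - \frac{3}{T} T = -3$)
$26 w{\left(t \right)} + p{\left(-6 \right)} = 26 \left(-3\right) - \left(8 - 72\right) = -78 - -64 = -78 + 64 = -14$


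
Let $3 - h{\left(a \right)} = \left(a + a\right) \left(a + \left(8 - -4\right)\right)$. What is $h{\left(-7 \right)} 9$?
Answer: $657$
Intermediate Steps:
$h{\left(a \right)} = 3 - 2 a \left(12 + a\right)$ ($h{\left(a \right)} = 3 - \left(a + a\right) \left(a + \left(8 - -4\right)\right) = 3 - 2 a \left(a + \left(8 + 4\right)\right) = 3 - 2 a \left(a + 12\right) = 3 - 2 a \left(12 + a\right)$)
$h{\left(-7 \right)} 9 = \left(3 - -168 - 2 \left(-7\right)^{2}\right) 9 = \left(3 + 168 - 98\right) 9 = 73 \cdot 9 = 657$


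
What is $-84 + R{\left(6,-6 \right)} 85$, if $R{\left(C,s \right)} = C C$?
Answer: $2976$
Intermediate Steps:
$R{\left(C,s \right)} = C^{2}$
$-84 + R{\left(6,-6 \right)} 85 = -84 + 6^{2} \cdot 85 = -84 + 36 \cdot 85 = -84 + 3060 = 2976$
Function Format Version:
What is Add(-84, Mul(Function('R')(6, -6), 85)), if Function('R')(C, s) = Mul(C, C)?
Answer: 2976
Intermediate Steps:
Function('R')(C, s) = Pow(C, 2)
Add(-84, Mul(Function('R')(6, -6), 85)) = Add(-84, Mul(Pow(6, 2), 85)) = Add(-84, Mul(36, 85)) = Add(-84, 3060) = 2976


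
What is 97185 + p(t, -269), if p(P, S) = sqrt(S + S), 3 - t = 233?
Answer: 97185 + I*sqrt(538) ≈ 97185.0 + 23.195*I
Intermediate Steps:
t = -230 (t = 3 - 1*233 = 3 - 233 = -230)
p(P, S) = sqrt(2)*sqrt(S) (p(P, S) = sqrt(2*S) = sqrt(2)*sqrt(S))
97185 + p(t, -269) = 97185 + sqrt(2)*sqrt(-269) = 97185 + sqrt(2)*(I*sqrt(269)) = 97185 + I*sqrt(538)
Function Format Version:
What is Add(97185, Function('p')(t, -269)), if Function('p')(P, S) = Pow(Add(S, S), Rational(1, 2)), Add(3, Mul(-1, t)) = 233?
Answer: Add(97185, Mul(I, Pow(538, Rational(1, 2)))) ≈ Add(97185., Mul(23.195, I))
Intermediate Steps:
t = -230 (t = Add(3, Mul(-1, 233)) = Add(3, -233) = -230)
Function('p')(P, S) = Mul(Pow(2, Rational(1, 2)), Pow(S, Rational(1, 2))) (Function('p')(P, S) = Pow(Mul(2, S), Rational(1, 2)) = Mul(Pow(2, Rational(1, 2)), Pow(S, Rational(1, 2))))
Add(97185, Function('p')(t, -269)) = Add(97185, Mul(Pow(2, Rational(1, 2)), Pow(-269, Rational(1, 2)))) = Add(97185, Mul(Pow(2, Rational(1, 2)), Mul(I, Pow(269, Rational(1, 2))))) = Add(97185, Mul(I, Pow(538, Rational(1, 2))))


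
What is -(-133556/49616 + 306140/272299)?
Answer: 5294430751/3377596796 ≈ 1.5675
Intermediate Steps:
-(-133556/49616 + 306140/272299) = -(-133556*1/49616 + 306140*(1/272299)) = -(-33389/12404 + 306140/272299) = -1*(-5294430751/3377596796) = 5294430751/3377596796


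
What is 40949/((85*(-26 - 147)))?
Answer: -40949/14705 ≈ -2.7847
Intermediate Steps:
40949/((85*(-26 - 147))) = 40949/((85*(-173))) = 40949/(-14705) = 40949*(-1/14705) = -40949/14705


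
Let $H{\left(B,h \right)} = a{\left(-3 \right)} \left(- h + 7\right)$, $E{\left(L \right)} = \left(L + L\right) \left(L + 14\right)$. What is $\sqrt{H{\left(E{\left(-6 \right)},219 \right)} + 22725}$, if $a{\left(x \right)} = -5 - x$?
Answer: $\sqrt{23149} \approx 152.15$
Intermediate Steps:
$E{\left(L \right)} = 2 L \left(14 + L\right)$
$H{\left(B,h \right)} = -14 + 2 h$ ($H{\left(B,h \right)} = \left(-5 - -3\right) \left(- h + 7\right) = \left(-5 + 3\right) \left(7 - h\right) = - 2 \left(7 - h\right) = -14 + 2 h$)
$\sqrt{H{\left(E{\left(-6 \right)},219 \right)} + 22725} = \sqrt{\left(-14 + 2 \cdot 219\right) + 22725} = \sqrt{\left(-14 + 438\right) + 22725} = \sqrt{424 + 22725} = \sqrt{23149}$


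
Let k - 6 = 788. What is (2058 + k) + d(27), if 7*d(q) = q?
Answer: 19991/7 ≈ 2855.9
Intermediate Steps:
k = 794 (k = 6 + 788 = 794)
d(q) = q/7
(2058 + k) + d(27) = (2058 + 794) + (1/7)*27 = 2852 + 27/7 = 19991/7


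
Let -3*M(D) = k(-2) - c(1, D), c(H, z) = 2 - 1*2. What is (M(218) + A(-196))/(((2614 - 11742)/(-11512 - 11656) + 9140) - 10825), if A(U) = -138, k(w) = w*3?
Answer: 393856/4878619 ≈ 0.080731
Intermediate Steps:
k(w) = 3*w
c(H, z) = 0 (c(H, z) = 2 - 2 = 0)
M(D) = 2 (M(D) = -(3*(-2) - 1*0)/3 = -(-6 + 0)/3 = -⅓*(-6) = 2)
(M(218) + A(-196))/(((2614 - 11742)/(-11512 - 11656) + 9140) - 10825) = (2 - 138)/(((2614 - 11742)/(-11512 - 11656) + 9140) - 10825) = -136/((-9128/(-23168) + 9140) - 10825) = -136/((-9128*(-1/23168) + 9140) - 10825) = -136/((1141/2896 + 9140) - 10825) = -136/(26470581/2896 - 10825) = -136/(-4878619/2896) = -136*(-2896/4878619) = 393856/4878619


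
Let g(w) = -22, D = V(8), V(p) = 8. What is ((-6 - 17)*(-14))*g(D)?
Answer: -7084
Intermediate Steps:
D = 8
((-6 - 17)*(-14))*g(D) = ((-6 - 17)*(-14))*(-22) = -23*(-14)*(-22) = 322*(-22) = -7084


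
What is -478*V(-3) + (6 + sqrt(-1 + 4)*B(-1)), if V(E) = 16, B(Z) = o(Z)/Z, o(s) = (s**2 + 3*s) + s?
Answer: -7642 + 3*sqrt(3) ≈ -7636.8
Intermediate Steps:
o(s) = s**2 + 4*s
B(Z) = 4 + Z (B(Z) = (Z*(4 + Z))/Z = 4 + Z)
-478*V(-3) + (6 + sqrt(-1 + 4)*B(-1)) = -478*16 + (6 + sqrt(-1 + 4)*(4 - 1)) = -7648 + (6 + sqrt(3)*3) = -7648 + (6 + 3*sqrt(3)) = -7642 + 3*sqrt(3)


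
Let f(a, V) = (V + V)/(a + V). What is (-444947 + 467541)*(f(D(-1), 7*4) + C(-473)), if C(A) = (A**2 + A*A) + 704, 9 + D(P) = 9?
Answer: 10125817416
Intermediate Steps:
D(P) = 0 (D(P) = -9 + 9 = 0)
f(a, V) = 2*V/(V + a) (f(a, V) = (2*V)/(V + a) = 2*V/(V + a))
C(A) = 704 + 2*A**2 (C(A) = (A**2 + A**2) + 704 = 2*A**2 + 704 = 704 + 2*A**2)
(-444947 + 467541)*(f(D(-1), 7*4) + C(-473)) = (-444947 + 467541)*(2*(7*4)/(7*4 + 0) + (704 + 2*(-473)**2)) = 22594*(2*28/(28 + 0) + (704 + 2*223729)) = 22594*(2*28/28 + (704 + 447458)) = 22594*(2*28*(1/28) + 448162) = 22594*(2 + 448162) = 22594*448164 = 10125817416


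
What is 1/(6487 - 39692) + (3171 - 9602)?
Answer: -213541356/33205 ≈ -6431.0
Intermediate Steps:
1/(6487 - 39692) + (3171 - 9602) = 1/(-33205) - 6431 = -1/33205 - 6431 = -213541356/33205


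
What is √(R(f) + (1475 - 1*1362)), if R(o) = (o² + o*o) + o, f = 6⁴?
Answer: √3360641 ≈ 1833.2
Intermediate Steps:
f = 1296
R(o) = o + 2*o² (R(o) = (o² + o²) + o = 2*o² + o = o + 2*o²)
√(R(f) + (1475 - 1*1362)) = √(1296*(1 + 2*1296) + (1475 - 1*1362)) = √(1296*(1 + 2592) + (1475 - 1362)) = √(1296*2593 + 113) = √(3360528 + 113) = √3360641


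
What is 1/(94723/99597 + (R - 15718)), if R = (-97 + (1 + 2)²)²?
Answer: -99597/794091755 ≈ -0.00012542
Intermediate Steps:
R = 7744 (R = (-97 + 3²)² = (-97 + 9)² = (-88)² = 7744)
1/(94723/99597 + (R - 15718)) = 1/(94723/99597 + (7744 - 15718)) = 1/(94723*(1/99597) - 7974) = 1/(94723/99597 - 7974) = 1/(-794091755/99597) = -99597/794091755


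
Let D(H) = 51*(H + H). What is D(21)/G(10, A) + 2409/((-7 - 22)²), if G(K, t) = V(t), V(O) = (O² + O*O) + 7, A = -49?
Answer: 637443/192589 ≈ 3.3099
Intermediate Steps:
D(H) = 102*H (D(H) = 51*(2*H) = 102*H)
V(O) = 7 + 2*O² (V(O) = (O² + O²) + 7 = 2*O² + 7 = 7 + 2*O²)
G(K, t) = 7 + 2*t²
D(21)/G(10, A) + 2409/((-7 - 22)²) = (102*21)/(7 + 2*(-49)²) + 2409/((-7 - 22)²) = 2142/(7 + 2*2401) + 2409/((-29)²) = 2142/(7 + 4802) + 2409/841 = 2142/4809 + 2409*(1/841) = 2142*(1/4809) + 2409/841 = 102/229 + 2409/841 = 637443/192589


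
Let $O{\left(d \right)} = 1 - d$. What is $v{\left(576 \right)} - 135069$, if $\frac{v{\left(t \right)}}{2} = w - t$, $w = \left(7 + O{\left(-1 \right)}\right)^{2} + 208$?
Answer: $-135643$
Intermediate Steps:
$w = 289$ ($w = \left(7 + \left(1 - -1\right)\right)^{2} + 208 = \left(7 + \left(1 + 1\right)\right)^{2} + 208 = \left(7 + 2\right)^{2} + 208 = 9^{2} + 208 = 81 + 208 = 289$)
$v{\left(t \right)} = 578 - 2 t$ ($v{\left(t \right)} = 2 \left(289 - t\right) = 578 - 2 t$)
$v{\left(576 \right)} - 135069 = \left(578 - 1152\right) - 135069 = -574 - 135069 = -135643$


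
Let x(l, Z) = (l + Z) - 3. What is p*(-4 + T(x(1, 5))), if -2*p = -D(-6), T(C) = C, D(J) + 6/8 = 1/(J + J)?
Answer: 5/12 ≈ 0.41667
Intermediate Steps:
D(J) = -3/4 + 1/(2*J) (D(J) = -3/4 + 1/(J + J) = -3/4 + 1/(2*J))
x(l, Z) = -3 + Z + l (x(l, Z) = (Z + l) - 3 = -3 + Z + l)
p = -5/12 (p = -(-1)*(1/4)*(2 - 3*(-6))/(-6)/2 = -(-1)*(1/4)*(-1/6)*(2 + 18)/2 = -(-1)*(1/4)*(-1/6)*20/2 = -(-1)*(-5)/(2*6) = -1/2*5/6 = -5/12 ≈ -0.41667)
p*(-4 + T(x(1, 5))) = -5*(-4 + (-3 + 5 + 1))/12 = -5*(-4 + 3)/12 = -5/12*(-1) = 5/12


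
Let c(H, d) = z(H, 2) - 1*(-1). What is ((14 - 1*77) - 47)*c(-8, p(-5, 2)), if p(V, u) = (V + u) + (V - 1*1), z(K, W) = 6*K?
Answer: 5170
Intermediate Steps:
p(V, u) = -1 + u + 2*V (p(V, u) = (V + u) + (V - 1) = (V + u) + (-1 + V) = -1 + u + 2*V)
c(H, d) = 1 + 6*H (c(H, d) = 6*H - 1*(-1) = 6*H + 1 = 1 + 6*H)
((14 - 1*77) - 47)*c(-8, p(-5, 2)) = ((14 - 1*77) - 47)*(1 + 6*(-8)) = ((14 - 77) - 47)*(1 - 48) = (-63 - 47)*(-47) = -110*(-47) = 5170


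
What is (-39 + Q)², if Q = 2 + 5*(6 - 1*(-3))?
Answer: 64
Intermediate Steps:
Q = 47 (Q = 2 + 5*(6 + 3) = 2 + 5*9 = 2 + 45 = 47)
(-39 + Q)² = (-39 + 47)² = 8² = 64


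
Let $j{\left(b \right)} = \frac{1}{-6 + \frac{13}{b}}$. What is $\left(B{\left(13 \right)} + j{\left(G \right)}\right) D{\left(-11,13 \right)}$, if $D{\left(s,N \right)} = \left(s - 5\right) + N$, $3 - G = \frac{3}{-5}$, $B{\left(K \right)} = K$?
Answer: $- \frac{1623}{43} \approx -37.744$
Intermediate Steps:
$G = \frac{18}{5}$ ($G = 3 - \frac{3}{-5} = 3 - 3 \left(- \frac{1}{5}\right) = 3 - - \frac{3}{5} = 3 + \frac{3}{5} = \frac{18}{5} \approx 3.6$)
$D{\left(s,N \right)} = -5 + N + s$ ($D{\left(s,N \right)} = \left(-5 + s\right) + N = -5 + N + s$)
$\left(B{\left(13 \right)} + j{\left(G \right)}\right) D{\left(-11,13 \right)} = \left(13 - \frac{18}{5 \left(-13 + 6 \cdot \frac{18}{5}\right)}\right) \left(-5 + 13 - 11\right) = \left(13 - \frac{18}{5 \left(-13 + \frac{108}{5}\right)}\right) \left(-3\right) = \left(13 - \frac{18}{5 \cdot \frac{43}{5}}\right) \left(-3\right) = \left(13 - \frac{18}{5} \cdot \frac{5}{43}\right) \left(-3\right) = \left(13 - \frac{18}{43}\right) \left(-3\right) = \frac{541}{43} \left(-3\right) = - \frac{1623}{43}$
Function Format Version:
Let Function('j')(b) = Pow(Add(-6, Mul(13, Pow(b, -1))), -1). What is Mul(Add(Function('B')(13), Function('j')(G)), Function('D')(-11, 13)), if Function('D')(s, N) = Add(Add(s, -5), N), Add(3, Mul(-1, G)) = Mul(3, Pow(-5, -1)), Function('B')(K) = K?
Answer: Rational(-1623, 43) ≈ -37.744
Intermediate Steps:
G = Rational(18, 5) (G = Add(3, Mul(-1, Mul(3, Pow(-5, -1)))) = Add(3, Mul(-1, Mul(3, Rational(-1, 5)))) = Add(3, Mul(-1, Rational(-3, 5))) = Add(3, Rational(3, 5)) = Rational(18, 5) ≈ 3.6000)
Function('D')(s, N) = Add(-5, N, s) (Function('D')(s, N) = Add(Add(-5, s), N) = Add(-5, N, s))
Mul(Add(Function('B')(13), Function('j')(G)), Function('D')(-11, 13)) = Mul(Add(13, Mul(-1, Rational(18, 5), Pow(Add(-13, Mul(6, Rational(18, 5))), -1))), Add(-5, 13, -11)) = Mul(Add(13, Mul(-1, Rational(18, 5), Pow(Add(-13, Rational(108, 5)), -1))), -3) = Mul(Add(13, Mul(-1, Rational(18, 5), Pow(Rational(43, 5), -1))), -3) = Mul(Add(13, Mul(-1, Rational(18, 5), Rational(5, 43))), -3) = Mul(Add(13, Rational(-18, 43)), -3) = Mul(Rational(541, 43), -3) = Rational(-1623, 43)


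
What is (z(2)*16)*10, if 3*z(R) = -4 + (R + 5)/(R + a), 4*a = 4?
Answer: -800/9 ≈ -88.889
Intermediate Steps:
a = 1 (a = (1/4)*4 = 1)
z(R) = -4/3 + (5 + R)/(3*(1 + R)) (z(R) = (-4 + (R + 5)/(R + 1))/3 = (-4 + (5 + R)/(1 + R))/3 = -4/3 + (5 + R)/(3*(1 + R)))
(z(2)*16)*10 = (((1/3 - 1*2)/(1 + 2))*16)*10 = (((1/3 - 2)/3)*16)*10 = (((1/3)*(-5/3))*16)*10 = -5/9*16*10 = -80/9*10 = -800/9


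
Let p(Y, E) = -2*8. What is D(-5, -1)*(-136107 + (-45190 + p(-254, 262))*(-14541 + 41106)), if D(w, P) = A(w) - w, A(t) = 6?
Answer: -13211368467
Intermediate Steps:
p(Y, E) = -16
D(w, P) = 6 - w
D(-5, -1)*(-136107 + (-45190 + p(-254, 262))*(-14541 + 41106)) = (6 - 1*(-5))*(-136107 + (-45190 - 16)*(-14541 + 41106)) = (6 + 5)*(-136107 - 45206*26565) = 11*(-136107 - 1200897390) = 11*(-1201033497) = -13211368467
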